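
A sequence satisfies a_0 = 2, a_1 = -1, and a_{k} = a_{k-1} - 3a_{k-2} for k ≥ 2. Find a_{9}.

284

The ordinary generating function has denominator 1 - q + 3q^2.
Iterating the recurrence: a_0,…,a_{9} = 2, -1, -7, -4, 17, 29, -22, -109, -43, 284.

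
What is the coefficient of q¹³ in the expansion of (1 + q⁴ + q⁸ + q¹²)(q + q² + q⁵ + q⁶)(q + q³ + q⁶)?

2

(1 + q⁴ + q⁸ + q¹²) has coefficients 1,0,0,0,1,0,0,0,1,0,0,0,1 for degrees 0…12.
(q + q² + q⁵ + q⁶) has coefficients 0,1,1,0,0,1,1,0,0,0,0,0,0,0 for degrees 0…13.
Finally multiplying by (q + q³ + q⁶), the product of all factors after the first has coefficients 0,0,1,1,1,1,1,2,2,1,0,1,1,0 for degrees 0…13.
[q¹³] = 1·0 + 1·1 + 1·1 + 1·0 = 2.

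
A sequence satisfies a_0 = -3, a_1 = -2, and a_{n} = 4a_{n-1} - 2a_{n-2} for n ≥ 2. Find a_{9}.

-5408

The ordinary generating function has denominator 1 - 4q + 2q^2.
Iterating the recurrence: a_0,…,a_{9} = -3, -2, -2, -4, -12, -40, -136, -464, -1584, -5408.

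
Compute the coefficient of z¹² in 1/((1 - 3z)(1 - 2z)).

Partial fractions give a closed form: a_n = (3)·3^n + (-2)·2^n.
At n = 12: a_12 = 1586131.

1586131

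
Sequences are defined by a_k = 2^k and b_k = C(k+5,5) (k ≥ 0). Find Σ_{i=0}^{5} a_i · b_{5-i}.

1024

Write out a_i and b_{5-i} for i = 0,…,5 and sum the products.
Σ = 1·252 + 2·126 + 4·56 + 8·21 + 16·6 + 32·1 = 1024.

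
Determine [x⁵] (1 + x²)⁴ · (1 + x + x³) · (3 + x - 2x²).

(1 + x²)⁴ has coefficients 1,0,4,0,6,0 for degrees 0…5.
(1 + x + x³) has coefficients 1,1,0,1,0,0 for degrees 0…5.
Finally multiplying by (3 + x - 2x²), the product of all factors after the first has coefficients 3,4,-1,1,1,-2 for degrees 0…5.
[x⁵] = 1·(-2) + 4·1 + 6·4 = 26.

26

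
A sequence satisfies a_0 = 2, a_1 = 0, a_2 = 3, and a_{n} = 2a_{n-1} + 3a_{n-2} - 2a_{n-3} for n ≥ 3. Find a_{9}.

1826

The ordinary generating function has denominator 1 - 2y - 3y^2 + 2y^3.
Iterating the recurrence: a_0,…,a_{9} = 2, 0, 3, 2, 13, 26, 87, 226, 661, 1826.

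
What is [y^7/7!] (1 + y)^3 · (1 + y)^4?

The EGF product rule gives c_7 = Σ_{k_1+k_2=7} C(7; k_1,k_2) · ∏ g_i(k_i), where (1+y)^3 gives the falling factorial (3)_k; (1+y)^4 gives the falling factorial (4)_k.
g_1(k) for k = 0…7: 1, 3, 6, 6, 0, 0, 0, 0.
g_2(k) for k = 0…7: 1, 4, 12, 24, 24, 0, 0, 0.
c_7 = Σ_k C(7,k)·g_1(k)·g_2(7−k) = 35·6·24 = 5040.

5040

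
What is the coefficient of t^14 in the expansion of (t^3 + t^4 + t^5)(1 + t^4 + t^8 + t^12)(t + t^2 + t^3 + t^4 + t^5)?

4

(t^3 + t^4 + t^5) has coefficients 0,0,0,1,1,1 for degrees 0…5.
(1 + t^4 + t^8 + t^12) has coefficients 1,0,0,0,1,0,0,0,1,0,0,0,1,0,0 for degrees 0…14.
Finally multiplying by (t + t^2 + t^3 + t^4 + t^5), the product of all factors after the first has coefficients 0,1,1,1,1,2,1,1,1,2,1,1,1,2,1 for degrees 0…14.
[t^14] = 1·1 + 1·1 + 1·2 = 4.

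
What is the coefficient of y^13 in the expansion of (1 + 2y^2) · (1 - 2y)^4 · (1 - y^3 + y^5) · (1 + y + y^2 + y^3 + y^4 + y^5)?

(1 + 2y^2) has coefficients 1,0,2 for degrees 0…2.
(1 - 2y)^4 has coefficients 1,-8,24,-32,16,0,0,0,0,0,0,0,0,0 for degrees 0…13.
Multiplying by (1 - y^3 + y^5) gives running coefficients 1,-8,24,-33,24,-23,24,8,-32,16,0,0,0,0 for degrees 0…13.
Finally multiplying by (1 + y + y^2 + y^3 + y^4 + y^5), the product of all factors after the first has coefficients 1,-7,17,-16,8,-15,8,24,-32,17,-7,16,-8,-16 for degrees 0…13.
[y^13] = 1·(-16) + 2·16 = 16.

16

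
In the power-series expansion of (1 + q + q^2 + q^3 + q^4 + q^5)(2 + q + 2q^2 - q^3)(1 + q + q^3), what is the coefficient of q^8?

4

(1 + q + q^2 + q^3 + q^4 + q^5) has coefficients 1,1,1,1,1,1 for degrees 0…5.
(2 + q + 2q^2 - q^3) has coefficients 2,1,2,-1,0,0,0,0,0 for degrees 0…8.
Finally multiplying by (1 + q + q^3), the product of all factors after the first has coefficients 2,3,3,3,0,2,-1,0,0 for degrees 0…8.
[q^8] = 1·0 + 1·0 + 1·(-1) + 1·2 + 1·0 + 1·3 = 4.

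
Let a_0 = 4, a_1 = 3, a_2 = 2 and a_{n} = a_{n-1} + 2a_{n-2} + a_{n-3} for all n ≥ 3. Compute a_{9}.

942

The ordinary generating function has denominator 1 - x - 2x^2 - x^3.
Iterating the recurrence: a_0,…,a_{9} = 4, 3, 2, 12, 19, 45, 95, 204, 439, 942.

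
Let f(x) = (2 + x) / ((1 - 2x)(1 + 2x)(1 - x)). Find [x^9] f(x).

Partial fractions give a closed form: a_n = (5/2)·2^n + (1/2)·(-2)^n + (-1)·1^n.
At n = 9: a_9 = 1023.

1023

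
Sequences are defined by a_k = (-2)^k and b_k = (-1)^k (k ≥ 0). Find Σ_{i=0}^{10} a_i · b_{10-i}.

Write out a_i and b_{10-i} for i = 0,…,10 and sum the products.
Σ = 1·1 − 2·(-1) + 4·1 − 8·(-1) + 16·1 − 32·(-1) + 64·1 − 128·(-1) + 256·1 − 512·(-1) + 1024·1 = 2047.

2047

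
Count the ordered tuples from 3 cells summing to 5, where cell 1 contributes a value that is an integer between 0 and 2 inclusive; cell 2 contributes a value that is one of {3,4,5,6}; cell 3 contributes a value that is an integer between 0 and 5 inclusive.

6

The generating function for the choices is (1 + y + y^2)·(y^3 + y^4 + y^5 + y^6)·(1 + y + y^2 + y^3 + y^4 + y^5); the count is [y^5].
(1 + y + y^2) has coefficients 1,1,1 for degrees 0…2.
(y^3 + y^4 + y^5 + y^6) has coefficients 0,0,0,1,1,1 for degrees 0…5.
Finally multiplying by (1 + y + y^2 + y^3 + y^4 + y^5), the product of all factors after the first has coefficients 0,0,0,1,2,3 for degrees 0…5.
[y^5] = 1·3 + 1·2 + 1·1 = 6.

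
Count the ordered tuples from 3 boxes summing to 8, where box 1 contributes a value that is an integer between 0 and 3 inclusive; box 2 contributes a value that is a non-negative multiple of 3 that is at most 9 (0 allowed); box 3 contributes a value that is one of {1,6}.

The generating function for the choices is (1 + x + x^2 + x^3)·(1 + x^3 + x^6 + x^9)·(x + x^6); the count is [x^8].
(1 + x + x^2 + x^3) has coefficients 1,1,1,1 for degrees 0…3.
(1 + x^3 + x^6 + x^9) has coefficients 1,0,0,1,0,0,1,0,0 for degrees 0…8.
Finally multiplying by (x + x^6), the product of all factors after the first has coefficients 0,1,0,0,1,0,1,1,0 for degrees 0…8.
[x^8] = 1·0 + 1·1 + 1·1 + 1·0 = 2.

2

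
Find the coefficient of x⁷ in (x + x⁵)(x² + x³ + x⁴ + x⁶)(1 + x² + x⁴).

4

(x + x⁵) has coefficients 0,1,0,0,0,1 for degrees 0…5.
(x² + x³ + x⁴ + x⁶) has coefficients 0,0,1,1,1,0,1,0 for degrees 0…7.
Finally multiplying by (1 + x² + x⁴), the product of all factors after the first has coefficients 0,0,1,1,2,1,3,1 for degrees 0…7.
[x⁷] = 1·3 + 1·1 = 4.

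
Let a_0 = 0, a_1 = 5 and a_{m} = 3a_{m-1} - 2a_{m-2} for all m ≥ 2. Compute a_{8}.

1275

The ordinary generating function has denominator 1 - 3q + 2q^2.
Iterating the recurrence: a_0,…,a_{8} = 0, 5, 15, 35, 75, 155, 315, 635, 1275.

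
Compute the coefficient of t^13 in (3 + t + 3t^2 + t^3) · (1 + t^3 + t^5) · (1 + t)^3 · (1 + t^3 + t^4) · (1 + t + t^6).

(3 + t + 3t^2 + t^3) has coefficients 3,1,3,1 for degrees 0…3.
(1 + t^3 + t^5) has coefficients 1,0,0,1,0,1,0,0,0,0,0,0,0,0 for degrees 0…13.
Multiplying by (1 + t)^3 gives running coefficients 1,3,3,2,3,4,4,3,1,0,0,0,0,0 for degrees 0…13.
Multiplying by (1 + t^3 + t^4) gives running coefficients 1,3,3,3,7,10,9,8,8,8,7,4,1,0 for degrees 0…13.
Finally multiplying by (1 + t + t^6), the product of all factors after the first has coefficients 1,4,6,6,10,17,20,20,19,19,22,21,14,9 for degrees 0…13.
[t^13] = 3·9 + 1·14 + 3·21 + 1·22 = 126.

126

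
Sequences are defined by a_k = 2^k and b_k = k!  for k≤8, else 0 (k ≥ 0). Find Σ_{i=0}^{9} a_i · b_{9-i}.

Write out a_i and b_{9-i} for i = 0,…,9 and sum the products.
Σ = 1·0 + 2·40320 + 4·5040 + 8·720 + 16·120 + 32·24 + 64·6 + 128·2 + 256·1 + 512·1 = 110656.

110656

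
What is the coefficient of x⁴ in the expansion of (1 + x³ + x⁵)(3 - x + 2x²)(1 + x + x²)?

(1 + x³ + x⁵) has coefficients 1,0,0,1,0 for degrees 0…4.
(3 - x + 2x²) has coefficients 3,-1,2,0,0 for degrees 0…4.
Finally multiplying by (1 + x + x²), the product of all factors after the first has coefficients 3,2,4,1,2 for degrees 0…4.
[x⁴] = 1·2 + 1·2 = 4.

4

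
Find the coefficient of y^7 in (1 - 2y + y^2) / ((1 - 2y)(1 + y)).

20

The denominator gives the recurrence a_n = a_(n−1) + 2a_(n−2) for n ≥ 3; the numerator fixes a_0 = 1, a_1 = -1, a_2 = 2.
Iterating: 1, -1, 2, 0, 4, 4, 12, 20, so a_7 = 20.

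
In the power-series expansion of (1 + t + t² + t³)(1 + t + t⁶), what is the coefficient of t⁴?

1

(1 + t + t² + t³) has coefficients 1,1,1,1 for degrees 0…3.
(1 + t + t⁶) has coefficients 1,1,0,0,0 for degrees 0…4.
[t⁴] = 1·0 + 1·0 + 1·0 + 1·1 = 1.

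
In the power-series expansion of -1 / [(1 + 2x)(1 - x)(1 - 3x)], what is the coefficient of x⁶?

-673

Partial fractions give a closed form: a_n = (-4/15)·(-2)^n + (1/6)·1^n + (-9/10)·3^n.
At n = 6: a_6 = -673.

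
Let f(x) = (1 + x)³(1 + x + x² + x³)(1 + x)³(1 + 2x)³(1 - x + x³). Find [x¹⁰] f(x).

(1 + x)³ has coefficients 1,3,3,1 for degrees 0…3.
(1 + x + x² + x³) has coefficients 1,1,1,1,0,0,0,0,0,0,0 for degrees 0…10.
Multiplying by (1 + x)³ gives running coefficients 1,4,7,8,7,4,1,0,0,0,0 for degrees 0…10.
Multiplying by (1 + 2x)³ gives running coefficients 1,10,43,106,171,198,173,110,44,8,0 for degrees 0…10.
Finally multiplying by (1 - x + x³), the product of all factors after the first has coefficients 1,9,33,64,75,70,81,108,132,137,102 for degrees 0…10.
[x¹⁰] = 1·102 + 3·137 + 3·132 + 1·108 = 1017.

1017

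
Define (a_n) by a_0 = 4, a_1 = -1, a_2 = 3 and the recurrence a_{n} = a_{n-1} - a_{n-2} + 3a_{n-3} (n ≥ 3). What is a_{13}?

791

The ordinary generating function has denominator 1 - y + y^2 - 3y^3.
Iterating the recurrence: a_0,…,a_{13} = 4, -1, 3, 16, 10, 3, 41, 68, 36, 91, 259, 276, 290, 791.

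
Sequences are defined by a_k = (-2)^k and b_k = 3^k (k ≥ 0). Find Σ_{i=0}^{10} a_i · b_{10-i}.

The convolution is the x^10 coefficient of A(x)B(x).
Σ = 1·59049 − 2·19683 + 4·6561 − 8·2187 + 16·729 − 32·243 + 64·81 − 128·27 + 256·9 − 512·3 + 1024·1 = 35839.

35839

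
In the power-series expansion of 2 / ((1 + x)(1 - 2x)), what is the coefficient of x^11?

2730

Partial fractions give a closed form: a_n = (2/3)·(-1)^n + (4/3)·2^n.
At n = 11: a_11 = 2730.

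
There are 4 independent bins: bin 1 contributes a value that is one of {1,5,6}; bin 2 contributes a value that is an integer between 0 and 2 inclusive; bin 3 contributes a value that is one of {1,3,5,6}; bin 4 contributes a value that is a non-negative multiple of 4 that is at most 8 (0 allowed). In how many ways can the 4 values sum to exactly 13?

8

The generating function for the choices is (q + q⁵ + q⁶)·(1 + q + q²)·(q + q³ + q⁵ + q⁶)·(1 + q⁴ + q⁸); the count is [q¹³].
(q + q⁵ + q⁶) has coefficients 0,1,0,0,0,1,1 for degrees 0…6.
(1 + q + q²) has coefficients 1,1,1,0,0,0,0,0,0,0,0,0,0,0 for degrees 0…13.
Multiplying by (q + q³ + q⁵ + q⁶) gives running coefficients 0,1,1,2,1,2,2,2,1,0,0,0,0,0 for degrees 0…13.
Finally multiplying by (1 + q⁴ + q⁸), the product of all factors after the first has coefficients 0,1,1,2,1,3,3,4,2,3,3,4,2,2 for degrees 0…13.
[q¹³] = 1·2 + 1·2 + 1·4 = 8.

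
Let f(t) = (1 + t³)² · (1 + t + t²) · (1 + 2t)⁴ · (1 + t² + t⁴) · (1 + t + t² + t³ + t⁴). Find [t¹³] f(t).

(1 + t³)² has coefficients 1,0,0,2,0,0,1 for degrees 0…6.
(1 + t + t²) has coefficients 1,1,1,0,0,0,0,0,0,0,0,0,0,0 for degrees 0…13.
Multiplying by (1 + 2t)⁴ gives running coefficients 1,9,33,64,72,48,16,0,0,0,0,0,0,0 for degrees 0…13.
Multiplying by (1 + t² + t⁴) gives running coefficients 1,9,34,73,106,121,121,112,88,48,16,0,0,0 for degrees 0…13.
Finally multiplying by (1 + t + t² + t³ + t⁴), the product of all factors after the first has coefficients 1,10,44,117,223,343,455,533,548,490,385,264,152,64 for degrees 0…13.
[t¹³] = 1·64 + 2·385 + 1·533 = 1367.

1367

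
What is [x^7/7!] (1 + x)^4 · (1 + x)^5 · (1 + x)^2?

1663200

The EGF product rule gives c_7 = Σ_{k_1+k_2+k_3=7} C(7; k_1,k_2,k_3) · ∏ g_i(k_i), where (1+x)^4 gives the falling factorial (4)_k; (1+x)^5 gives the falling factorial (5)_k; (1+x)^2 gives the falling factorial (2)_k.
g_1(k) for k = 0…7: 1, 4, 12, 24, 24, 0, 0, 0.
g_2(k) for k = 0…7: 1, 5, 20, 60, 120, 120, 0, 0.
g_3(k) for k = 0…7: 1, 2, 2, 0, 0, 0, 0, 0.
First combine the last two factors: h(k) = Σ_j C(k,j)·g_2(j)·g_3(k−j) for k = 0…7: 1, 7, 42, 210, 840, 2520, 5040, 5040.
c_7 = Σ_k C(7,k)·g_1(k)·h(7−k) = 1·1·5040 + 7·4·5040 + 21·12·2520 + 35·24·840 + 35·24·210 = 5040 + 141120 + 635040 + 705600 + 176400 = 1663200.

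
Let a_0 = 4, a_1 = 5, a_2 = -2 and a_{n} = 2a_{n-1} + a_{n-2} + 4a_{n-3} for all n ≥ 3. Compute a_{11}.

65273

The ordinary generating function has denominator 1 - 2t - t^2 - 4t^3.
Iterating the recurrence: a_0,…,a_{11} = 4, 5, -2, 17, 52, 113, 346, 1013, 2824, 8045, 22966, 65273.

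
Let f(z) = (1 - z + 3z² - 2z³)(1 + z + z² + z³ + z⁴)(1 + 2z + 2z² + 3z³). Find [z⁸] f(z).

(1 - z + 3z² - 2z³) has coefficients 1,-1,3,-2 for degrees 0…3.
(1 + z + z² + z³ + z⁴) has coefficients 1,1,1,1,1,0,0,0,0 for degrees 0…8.
Finally multiplying by (1 + 2z + 2z² + 3z³), the product of all factors after the first has coefficients 1,3,5,8,8,7,5,3,0 for degrees 0…8.
[z⁸] = 1·0 − 1·3 + 3·5 − 2·7 = -2.

-2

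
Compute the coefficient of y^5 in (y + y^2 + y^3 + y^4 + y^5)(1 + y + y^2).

3

(y + y^2 + y^3 + y^4 + y^5) has coefficients 0,1,1,1,1,1 for degrees 0…5.
(1 + y + y^2) has coefficients 1,1,1,0,0,0 for degrees 0…5.
[y^5] = 1·0 + 1·0 + 1·1 + 1·1 + 1·1 = 3.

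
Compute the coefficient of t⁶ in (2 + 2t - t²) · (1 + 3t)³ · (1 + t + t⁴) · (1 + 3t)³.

8270

(2 + 2t - t²) has coefficients 2,2,-1 for degrees 0…2.
(1 + 3t)³ has coefficients 1,9,27,27,0,0,0 for degrees 0…6.
Multiplying by (1 + t + t⁴) gives running coefficients 1,10,36,54,28,9,27 for degrees 0…6.
Finally multiplying by (1 + 3t)³, the product of all factors after the first has coefficients 1,19,153,675,1756,2691,2322 for degrees 0…6.
[t⁶] = 2·2322 + 2·2691 − 1·1756 = 8270.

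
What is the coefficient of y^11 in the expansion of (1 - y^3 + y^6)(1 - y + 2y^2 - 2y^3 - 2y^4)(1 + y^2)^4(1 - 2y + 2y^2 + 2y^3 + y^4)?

(1 - y^3 + y^6) has coefficients 1,0,0,-1,0,0,1 for degrees 0…6.
(1 - y + 2y^2 - 2y^3 - 2y^4) has coefficients 1,-1,2,-2,-2,0,0,0,0,0,0,0 for degrees 0…11.
Multiplying by (1 + y^2)^4 gives running coefficients 1,-1,6,-6,12,-14,8,-16,-3,-9,-6,-2 for degrees 0…11.
Finally multiplying by (1 - 2y + 2y^2 + 2y^3 + y^4), the product of all factors after the first has coefficients 1,-3,10,-18,35,-39,54,-42,29,-33,-18,-30 for degrees 0…11.
[y^11] = 1·(-30) − 1·29 + 1·(-39) = -98.

-98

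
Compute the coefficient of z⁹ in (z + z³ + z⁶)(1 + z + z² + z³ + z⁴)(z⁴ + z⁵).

(z + z³ + z⁶) has coefficients 0,1,0,1,0,0,1 for degrees 0…6.
(1 + z + z² + z³ + z⁴) has coefficients 1,1,1,1,1,0,0,0,0,0 for degrees 0…9.
Finally multiplying by (z⁴ + z⁵), the product of all factors after the first has coefficients 0,0,0,0,1,2,2,2,2,1 for degrees 0…9.
[z⁹] = 1·2 + 1·2 + 1·0 = 4.

4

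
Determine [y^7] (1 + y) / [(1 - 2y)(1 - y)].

382

Partial fractions give a closed form: a_n = (3)·2^n + (-2)·1^n.
At n = 7: a_7 = 382.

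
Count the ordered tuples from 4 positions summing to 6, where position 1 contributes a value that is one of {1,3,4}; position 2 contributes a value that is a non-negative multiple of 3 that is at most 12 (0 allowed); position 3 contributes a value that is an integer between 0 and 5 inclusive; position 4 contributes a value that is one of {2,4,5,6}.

The generating function for the choices is (y + y³ + y⁴)·(1 + y³ + y⁶ + y⁹ + y¹²)·(1 + y + y² + y³ + y⁴ + y⁵)·(y² + y⁴ + y⁵ + y⁶); the count is [y⁶].
(y + y³ + y⁴) has coefficients 0,1,0,1,1 for degrees 0…4.
(1 + y³ + y⁶ + y⁹ + y¹²) has coefficients 1,0,0,1,0,0,1 for degrees 0…6.
Multiplying by (1 + y + y² + y³ + y⁴ + y⁵) gives running coefficients 1,1,1,2,2,2,2 for degrees 0…6.
Finally multiplying by (y² + y⁴ + y⁵ + y⁶), the product of all factors after the first has coefficients 0,0,1,1,2,4,5 for degrees 0…6.
[y⁶] = 1·4 + 1·1 + 1·1 = 6.

6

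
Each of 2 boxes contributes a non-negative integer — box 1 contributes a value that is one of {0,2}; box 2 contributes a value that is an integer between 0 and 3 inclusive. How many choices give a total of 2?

The generating function for the choices is (1 + y^2)·(1 + y + y^2 + y^3); the count is [y^2].
(1 + y^2) has coefficients 1,0,1 for degrees 0…2.
(1 + y + y^2 + y^3) has coefficients 1,1,1 for degrees 0…2.
[y^2] = 1·1 + 1·1 = 2.

2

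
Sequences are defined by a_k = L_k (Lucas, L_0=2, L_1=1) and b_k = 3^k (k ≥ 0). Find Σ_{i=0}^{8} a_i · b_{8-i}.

This is [x^8] in the product of the two ordinary generating functions.
Σ = 2·6561 + 1·2187 + 3·729 + 4·243 + 7·81 + 11·27 + 18·9 + 29·3 + 47·1 = 19628.

19628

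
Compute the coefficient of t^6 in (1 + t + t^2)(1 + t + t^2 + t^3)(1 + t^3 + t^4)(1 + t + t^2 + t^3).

21

(1 + t + t^2) has coefficients 1,1,1 for degrees 0…2.
(1 + t + t^2 + t^3) has coefficients 1,1,1,1,0,0,0 for degrees 0…6.
Multiplying by (1 + t^3 + t^4) gives running coefficients 1,1,1,2,2,2,2 for degrees 0…6.
Finally multiplying by (1 + t + t^2 + t^3), the product of all factors after the first has coefficients 1,2,3,5,6,7,8 for degrees 0…6.
[t^6] = 1·8 + 1·7 + 1·6 = 21.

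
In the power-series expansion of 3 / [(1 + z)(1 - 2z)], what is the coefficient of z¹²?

Partial fractions give a closed form: a_n = (1)·(-1)^n + (2)·2^n.
At n = 12: a_12 = 8193.

8193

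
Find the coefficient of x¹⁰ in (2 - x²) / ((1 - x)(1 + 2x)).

The denominator gives the recurrence a_n = −a_(n−1) + 2a_(n−2) for n ≥ 3; the numerator fixes a_0 = 2, a_1 = -2, a_2 = 5.
Iterating: 2, -2, 5, -9, 19, -37, 75, -149, 299, -597, 1195, so a_10 = 1195.

1195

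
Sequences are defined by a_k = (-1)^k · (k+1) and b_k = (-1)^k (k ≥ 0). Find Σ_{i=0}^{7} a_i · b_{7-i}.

-36

This is [x^7] in the product of the two ordinary generating functions.
Σ = 1·(-1) − 2·1 + 3·(-1) − 4·1 + 5·(-1) − 6·1 + 7·(-1) − 8·1 = -36.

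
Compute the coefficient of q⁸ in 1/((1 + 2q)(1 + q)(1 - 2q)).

341

Partial fractions give a closed form: a_n = (1)·(-2)^n + (-1/3)·(-1)^n + (1/3)·2^n.
At n = 8: a_8 = 341.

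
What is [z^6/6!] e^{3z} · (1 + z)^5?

83079

The EGF product rule gives c_6 = Σ_{k_1+k_2=6} C(6; k_1,k_2) · ∏ g_i(k_i), where e^{3z} gives (3)^k; (1+z)^5 gives the falling factorial (5)_k.
g_1(k) for k = 0…6: 1, 3, 9, 27, 81, 243, 729.
g_2(k) for k = 0…6: 1, 5, 20, 60, 120, 120, 0.
c_6 = Σ_k C(6,k)·g_1(k)·g_2(6−k) = 6·3·120 + 15·9·120 + 20·27·60 + 15·81·20 + 6·243·5 + 1·729·1 = 2160 + 16200 + 32400 + 24300 + 7290 + 729 = 83079.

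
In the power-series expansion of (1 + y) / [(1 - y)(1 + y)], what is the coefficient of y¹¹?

1

Partial fractions give a closed form: a_n = (1)·1^n.
At n = 11: a_11 = 1.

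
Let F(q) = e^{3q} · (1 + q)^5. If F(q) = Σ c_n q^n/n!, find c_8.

2180601

The EGF product rule gives c_8 = Σ_{k_1+k_2=8} C(8; k_1,k_2) · ∏ g_i(k_i), where e^{3q} gives (3)^k; (1+q)^5 gives the falling factorial (5)_k.
g_1(k) for k = 0…8: 1, 3, 9, 27, 81, 243, 729, 2187, 6561.
g_2(k) for k = 0…8: 1, 5, 20, 60, 120, 120, 0, 0, 0.
c_8 = Σ_k C(8,k)·g_1(k)·g_2(8−k) = 56·27·120 + 70·81·120 + 56·243·60 + 28·729·20 + 8·2187·5 + 1·6561·1 = 181440 + 680400 + 816480 + 408240 + 87480 + 6561 = 2180601.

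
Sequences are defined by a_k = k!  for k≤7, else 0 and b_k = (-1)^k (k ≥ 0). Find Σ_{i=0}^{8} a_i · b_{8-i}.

Write out a_i and b_{8-i} for i = 0,…,8 and sum the products.
Σ = 1·1 + 1·(-1) + 2·1 + 6·(-1) + 24·1 + 120·(-1) + 720·1 + 5040·(-1) + 0·1 = -4420.

-4420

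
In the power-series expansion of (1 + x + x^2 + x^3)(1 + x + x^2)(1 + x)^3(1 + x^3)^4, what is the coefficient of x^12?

(1 + x + x^2 + x^3) has coefficients 1,1,1,1 for degrees 0…3.
(1 + x + x^2) has coefficients 1,1,1,0,0,0,0,0,0,0,0,0,0 for degrees 0…12.
Multiplying by (1 + x)^3 gives running coefficients 1,4,7,7,4,1,0,0,0,0,0,0,0 for degrees 0…12.
Finally multiplying by (1 + x^3)^4, the product of all factors after the first has coefficients 1,4,7,11,20,29,34,40,46,46,40,34,29 for degrees 0…12.
[x^12] = 1·29 + 1·34 + 1·40 + 1·46 = 149.

149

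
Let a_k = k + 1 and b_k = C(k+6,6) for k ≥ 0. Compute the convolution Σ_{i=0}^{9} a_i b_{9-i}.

This is [x^9] in the product of the two ordinary generating functions.
Σ = 1·5005 + 2·3003 + 3·1716 + 4·924 + 5·462 + 6·210 + 7·84 + 8·28 + 9·7 + 10·1 = 24310.

24310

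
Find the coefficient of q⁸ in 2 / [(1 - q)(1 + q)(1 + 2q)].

Partial fractions give a closed form: a_n = (1/3)·1^n + (-1)·(-1)^n + (8/3)·(-2)^n.
At n = 8: a_8 = 682.

682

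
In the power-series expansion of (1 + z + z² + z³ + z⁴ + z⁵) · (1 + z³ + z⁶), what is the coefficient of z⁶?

2

(1 + z + z² + z³ + z⁴ + z⁵) has coefficients 1,1,1,1,1,1 for degrees 0…5.
(1 + z³ + z⁶) has coefficients 1,0,0,1,0,0,1 for degrees 0…6.
[z⁶] = 1·1 + 1·0 + 1·0 + 1·1 + 1·0 + 1·0 = 2.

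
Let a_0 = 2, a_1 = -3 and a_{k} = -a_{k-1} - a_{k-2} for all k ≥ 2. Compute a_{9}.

2

The ordinary generating function has denominator 1 + y + y^2.
Iterating the recurrence: a_0,…,a_{9} = 2, -3, 1, 2, -3, 1, 2, -3, 1, 2.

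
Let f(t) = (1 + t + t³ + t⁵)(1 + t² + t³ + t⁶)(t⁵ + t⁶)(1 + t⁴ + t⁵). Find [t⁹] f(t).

5

(1 + t + t³ + t⁵) has coefficients 1,1,0,1,0,1 for degrees 0…5.
(1 + t² + t³ + t⁶) has coefficients 1,0,1,1,0,0,1,0,0,0 for degrees 0…9.
Multiplying by (t⁵ + t⁶) gives running coefficients 0,0,0,0,0,1,1,1,2,1 for degrees 0…9.
Finally multiplying by (1 + t⁴ + t⁵), the product of all factors after the first has coefficients 0,0,0,0,0,1,1,1,2,2 for degrees 0…9.
[t⁹] = 1·2 + 1·2 + 1·1 + 1·0 = 5.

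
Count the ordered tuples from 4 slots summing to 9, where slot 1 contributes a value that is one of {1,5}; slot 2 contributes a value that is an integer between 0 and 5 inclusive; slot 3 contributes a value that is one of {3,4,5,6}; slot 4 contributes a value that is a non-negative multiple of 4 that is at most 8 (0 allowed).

The generating function for the choices is (x + x^5)·(1 + x + x^2 + x^3 + x^4 + x^5)·(x^3 + x^4 + x^5 + x^6)·(1 + x^4 + x^8); the count is [x^9].
(x + x^5) has coefficients 0,1,0,0,0,1 for degrees 0…5.
(1 + x + x^2 + x^3 + x^4 + x^5) has coefficients 1,1,1,1,1,1,0,0,0,0 for degrees 0…9.
Multiplying by (x^3 + x^4 + x^5 + x^6) gives running coefficients 0,0,0,1,2,3,4,4,4,3 for degrees 0…9.
Finally multiplying by (1 + x^4 + x^8), the product of all factors after the first has coefficients 0,0,0,1,2,3,4,5,6,6 for degrees 0…9.
[x^9] = 1·6 + 1·2 = 8.

8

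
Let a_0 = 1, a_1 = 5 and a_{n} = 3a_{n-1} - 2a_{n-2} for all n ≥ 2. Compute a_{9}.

The ordinary generating function has denominator 1 - 3q + 2q^2.
Iterating the recurrence: a_0,…,a_{9} = 1, 5, 13, 29, 61, 125, 253, 509, 1021, 2045.

2045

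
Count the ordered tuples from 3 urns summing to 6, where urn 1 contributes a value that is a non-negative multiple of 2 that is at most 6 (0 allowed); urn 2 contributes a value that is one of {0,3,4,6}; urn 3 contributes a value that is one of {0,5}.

The generating function for the choices is (1 + t^2 + t^4 + t^6)·(1 + t^3 + t^4 + t^6)·(1 + t^5); the count is [t^6].
(1 + t^2 + t^4 + t^6) has coefficients 1,0,1,0,1,0,1 for degrees 0…6.
(1 + t^3 + t^4 + t^6) has coefficients 1,0,0,1,1,0,1 for degrees 0…6.
Finally multiplying by (1 + t^5), the product of all factors after the first has coefficients 1,0,0,1,1,1,1 for degrees 0…6.
[t^6] = 1·1 + 1·1 + 1·0 + 1·1 = 3.

3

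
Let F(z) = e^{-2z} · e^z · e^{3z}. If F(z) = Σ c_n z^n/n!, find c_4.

The EGF product rule gives c_4 = Σ_{k_1+k_2+k_3=4} C(4; k_1,k_2,k_3) · ∏ g_i(k_i), where e^{-2z} gives (-2)^k; e^z gives (1)^k; e^{3z} gives (3)^k.
g_1(k) for k = 0…4: 1, -2, 4, -8, 16.
g_2(k) for k = 0…4: 1, 1, 1, 1, 1.
g_3(k) for k = 0…4: 1, 3, 9, 27, 81.
First combine the last two factors: h(k) = Σ_j C(k,j)·g_2(j)·g_3(k−j) for k = 0…4: 1, 4, 16, 64, 256.
c_4 = Σ_k C(4,k)·g_1(k)·h(4−k) = 1·1·256 + 4·(-2)·64 + 6·4·16 + 4·(-8)·4 + 1·16·1 = 256 − 512 + 384 − 128 + 16 = 16.

16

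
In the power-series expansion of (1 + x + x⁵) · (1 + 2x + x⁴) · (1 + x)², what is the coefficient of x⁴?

(1 + x + x⁵) has coefficients 1,1,0,0,0 for degrees 0…4.
(1 + 2x + x⁴) has coefficients 1,2,0,0,1 for degrees 0…4.
Finally multiplying by (1 + x)², the product of all factors after the first has coefficients 1,4,5,2,1 for degrees 0…4.
[x⁴] = 1·1 + 1·2 = 3.

3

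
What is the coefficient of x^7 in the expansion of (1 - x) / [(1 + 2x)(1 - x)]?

Partial fractions give a closed form: a_n = (1)·(-2)^n.
At n = 7: a_7 = -128.

-128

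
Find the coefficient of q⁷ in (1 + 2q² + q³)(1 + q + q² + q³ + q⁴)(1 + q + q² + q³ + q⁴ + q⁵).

(1 + 2q² + q³) has coefficients 1,0,2,1 for degrees 0…3.
(1 + q + q² + q³ + q⁴) has coefficients 1,1,1,1,1,0,0,0 for degrees 0…7.
Finally multiplying by (1 + q + q² + q³ + q⁴ + q⁵), the product of all factors after the first has coefficients 1,2,3,4,5,5,4,3 for degrees 0…7.
[q⁷] = 1·3 + 2·5 + 1·5 = 18.

18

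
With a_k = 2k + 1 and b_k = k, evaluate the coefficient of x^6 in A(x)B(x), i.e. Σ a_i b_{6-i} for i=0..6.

91

Write out a_i and b_{6-i} for i = 0,…,6 and sum the products.
Σ = 1·6 + 3·5 + 5·4 + 7·3 + 9·2 + 11·1 + 13·0 = 91.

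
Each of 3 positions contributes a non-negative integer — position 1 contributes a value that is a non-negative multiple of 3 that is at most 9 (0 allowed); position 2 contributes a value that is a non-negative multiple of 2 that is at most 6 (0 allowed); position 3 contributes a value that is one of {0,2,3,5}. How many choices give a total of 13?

The generating function for the choices is (1 + z^3 + z^6 + z^9)·(1 + z^2 + z^4 + z^6)·(1 + z^2 + z^3 + z^5); the count is [z^13].
(1 + z^3 + z^6 + z^9) has coefficients 1,0,0,1,0,0,1,0,0,1 for degrees 0…9.
(1 + z^2 + z^4 + z^6) has coefficients 1,0,1,0,1,0,1,0,0,0,0,0,0,0 for degrees 0…13.
Finally multiplying by (1 + z^2 + z^3 + z^5), the product of all factors after the first has coefficients 1,0,2,1,2,2,2,2,1,2,0,1,0,0 for degrees 0…13.
[z^13] = 1·0 + 1·0 + 1·2 + 1·2 = 4.

4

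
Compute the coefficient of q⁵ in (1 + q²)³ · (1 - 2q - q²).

(1 + q²)³ has coefficients 1,0,3,0,3,0 for degrees 0…5.
(1 - 2q - q²) has coefficients 1,-2,-1,0,0,0 for degrees 0…5.
[q⁵] = 1·0 + 3·0 + 3·(-2) = -6.

-6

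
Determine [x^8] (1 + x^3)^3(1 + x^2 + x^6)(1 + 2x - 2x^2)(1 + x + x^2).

(1 + x^3)^3 has coefficients 1,0,0,3,0,0,3,0,0 for degrees 0…8.
(1 + x^2 + x^6) has coefficients 1,0,1,0,0,0,1,0,0 for degrees 0…8.
Multiplying by (1 + 2x - 2x^2) gives running coefficients 1,2,-1,2,-2,0,1,2,-2 for degrees 0…8.
Finally multiplying by (1 + x + x^2), the product of all factors after the first has coefficients 1,3,2,3,-1,0,-1,3,1 for degrees 0…8.
[x^8] = 1·1 + 3·0 + 3·2 = 7.

7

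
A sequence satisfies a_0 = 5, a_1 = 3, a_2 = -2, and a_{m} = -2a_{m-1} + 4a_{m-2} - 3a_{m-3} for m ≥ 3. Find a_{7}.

599

The ordinary generating function has denominator 1 + 2q - 4q^2 + 3q^3.
Iterating the recurrence: a_0,…,a_{7} = 5, 3, -2, 1, -19, 48, -175, 599.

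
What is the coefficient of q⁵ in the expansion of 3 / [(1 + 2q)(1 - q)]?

Partial fractions give a closed form: a_n = (2)·(-2)^n + (1)·1^n.
At n = 5: a_5 = -63.

-63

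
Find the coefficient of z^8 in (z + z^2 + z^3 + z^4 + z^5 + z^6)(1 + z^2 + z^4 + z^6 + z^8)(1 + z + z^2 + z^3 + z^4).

(z + z^2 + z^3 + z^4 + z^5 + z^6) has coefficients 0,1,1,1,1,1,1 for degrees 0…6.
(1 + z^2 + z^4 + z^6 + z^8) has coefficients 1,0,1,0,1,0,1,0,1 for degrees 0…8.
Finally multiplying by (1 + z + z^2 + z^3 + z^4), the product of all factors after the first has coefficients 1,1,2,2,3,2,3,2,3 for degrees 0…8.
[z^8] = 1·2 + 1·3 + 1·2 + 1·3 + 1·2 + 1·2 = 14.

14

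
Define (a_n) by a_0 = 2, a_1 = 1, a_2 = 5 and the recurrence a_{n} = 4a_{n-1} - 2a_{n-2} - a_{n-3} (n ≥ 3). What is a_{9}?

20824

The ordinary generating function has denominator 1 - 4x + 2x^2 + x^3.
Iterating the recurrence: a_0,…,a_{9} = 2, 1, 5, 16, 53, 175, 578, 1909, 6305, 20824.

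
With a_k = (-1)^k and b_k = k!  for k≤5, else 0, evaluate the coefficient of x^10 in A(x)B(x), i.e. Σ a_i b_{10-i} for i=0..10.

-100

This is [x^10] in the product of the two ordinary generating functions.
Σ = 1·0 − 1·0 + 1·0 − 1·0 + 1·0 − 1·120 + 1·24 − 1·6 + 1·2 − 1·1 + 1·1 = -100.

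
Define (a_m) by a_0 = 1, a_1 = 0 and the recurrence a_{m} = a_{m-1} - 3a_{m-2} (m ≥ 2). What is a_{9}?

105

The ordinary generating function has denominator 1 - y + 3y^2.
Iterating the recurrence: a_0,…,a_{9} = 1, 0, -3, -3, 6, 15, -3, -48, -39, 105.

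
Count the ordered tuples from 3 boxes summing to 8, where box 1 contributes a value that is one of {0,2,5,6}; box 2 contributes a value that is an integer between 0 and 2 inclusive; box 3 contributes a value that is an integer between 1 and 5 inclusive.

7

The generating function for the choices is (1 + y^2 + y^5 + y^6)·(1 + y + y^2)·(y + y^2 + y^3 + y^4 + y^5); the count is [y^8].
(1 + y^2 + y^5 + y^6) has coefficients 1,0,1,0,0,1,1 for degrees 0…6.
(1 + y + y^2) has coefficients 1,1,1,0,0,0,0,0,0 for degrees 0…8.
Finally multiplying by (y + y^2 + y^3 + y^4 + y^5), the product of all factors after the first has coefficients 0,1,2,3,3,3,2,1,0 for degrees 0…8.
[y^8] = 1·0 + 1·2 + 1·3 + 1·2 = 7.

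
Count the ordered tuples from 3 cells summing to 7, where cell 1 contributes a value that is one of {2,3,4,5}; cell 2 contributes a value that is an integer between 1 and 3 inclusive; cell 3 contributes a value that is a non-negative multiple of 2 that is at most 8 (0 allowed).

6

The generating function for the choices is (y^2 + y^3 + y^4 + y^5)·(y + y^2 + y^3)·(1 + y^2 + y^4 + y^6 + y^8); the count is [y^7].
(y^2 + y^3 + y^4 + y^5) has coefficients 0,0,1,1,1,1 for degrees 0…5.
(y + y^2 + y^3) has coefficients 0,1,1,1,0,0,0,0 for degrees 0…7.
Finally multiplying by (1 + y^2 + y^4 + y^6 + y^8), the product of all factors after the first has coefficients 0,1,1,2,1,2,1,2 for degrees 0…7.
[y^7] = 1·2 + 1·1 + 1·2 + 1·1 = 6.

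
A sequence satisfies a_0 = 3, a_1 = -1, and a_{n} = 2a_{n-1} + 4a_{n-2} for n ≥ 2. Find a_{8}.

The ordinary generating function has denominator 1 - 2y - 4y^2.
Iterating the recurrence: a_0,…,a_{8} = 3, -1, 10, 16, 72, 208, 704, 2240, 7296.

7296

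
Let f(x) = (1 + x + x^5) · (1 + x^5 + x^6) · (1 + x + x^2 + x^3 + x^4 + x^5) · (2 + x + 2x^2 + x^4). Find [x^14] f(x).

18

(1 + x + x^5) has coefficients 1,1,0,0,0,1 for degrees 0…5.
(1 + x^5 + x^6) has coefficients 1,0,0,0,0,1,1,0,0,0,0,0,0,0,0 for degrees 0…14.
Multiplying by (1 + x + x^2 + x^3 + x^4 + x^5) gives running coefficients 1,1,1,1,1,2,2,2,2,2,2,1,0,0,0 for degrees 0…14.
Finally multiplying by (2 + x + 2x^2 + x^4), the product of all factors after the first has coefficients 2,3,5,5,6,8,9,11,11,12,12,10,7,4,2 for degrees 0…14.
[x^14] = 1·2 + 1·4 + 1·12 = 18.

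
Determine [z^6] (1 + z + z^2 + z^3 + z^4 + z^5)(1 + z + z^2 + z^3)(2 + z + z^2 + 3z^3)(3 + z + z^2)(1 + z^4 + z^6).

(1 + z + z^2 + z^3 + z^4 + z^5) has coefficients 1,1,1,1,1,1 for degrees 0…5.
(1 + z + z^2 + z^3) has coefficients 1,1,1,1,0,0,0 for degrees 0…6.
Multiplying by (2 + z + z^2 + 3z^3) gives running coefficients 2,3,4,7,5,4,3 for degrees 0…6.
Multiplying by (3 + z + z^2) gives running coefficients 6,11,17,28,26,24,18 for degrees 0…6.
Finally multiplying by (1 + z^4 + z^6), the product of all factors after the first has coefficients 6,11,17,28,32,35,41 for degrees 0…6.
[z^6] = 1·41 + 1·35 + 1·32 + 1·28 + 1·17 + 1·11 = 164.

164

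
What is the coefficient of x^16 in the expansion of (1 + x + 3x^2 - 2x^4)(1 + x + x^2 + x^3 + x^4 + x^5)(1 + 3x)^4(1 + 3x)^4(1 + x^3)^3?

(1 + x + 3x^2 - 2x^4) has coefficients 1,1,3,0,-2 for degrees 0…4.
(1 + x + x^2 + x^3 + x^4 + x^5) has coefficients 1,1,1,1,1,1,0,0,0,0,0,0,0,0,0,0,0 for degrees 0…16.
Multiplying by (1 + 3x)^4 gives running coefficients 1,13,67,175,256,256,255,243,189,81,0,0,0,0,0,0,0 for degrees 0…16.
Multiplying by (1 + 3x)^4 gives running coefficients 1,25,277,1789,7459,21067,41478,58950,65259,63747,58077,44469,24057,6561,0,0,0 for degrees 0…16.
Finally multiplying by (1 + x^3)^3, the product of all factors after the first has coefficients 1,25,277,1792,7534,21898,46848,81402,129291,193549,257329,303724,341521,365101,350251,304890,252864 for degrees 0…16.
[x^16] = 1·252864 + 1·304890 + 3·350251 − 2·341521 = 925465.

925465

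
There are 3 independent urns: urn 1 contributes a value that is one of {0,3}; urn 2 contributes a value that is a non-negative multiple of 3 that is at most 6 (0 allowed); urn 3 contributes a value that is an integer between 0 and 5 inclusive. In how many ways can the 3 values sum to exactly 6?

4

The generating function for the choices is (1 + z³)·(1 + z³ + z⁶)·(1 + z + z² + z³ + z⁴ + z⁵); the count is [z⁶].
(1 + z³) has coefficients 1,0,0,1 for degrees 0…3.
(1 + z³ + z⁶) has coefficients 1,0,0,1,0,0,1 for degrees 0…6.
Finally multiplying by (1 + z + z² + z³ + z⁴ + z⁵), the product of all factors after the first has coefficients 1,1,1,2,2,2,2 for degrees 0…6.
[z⁶] = 1·2 + 1·2 = 4.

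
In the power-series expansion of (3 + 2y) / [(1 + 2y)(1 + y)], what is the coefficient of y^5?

-127

Partial fractions give a closed form: a_n = (4)·(-2)^n + (-1)·(-1)^n.
At n = 5: a_5 = -127.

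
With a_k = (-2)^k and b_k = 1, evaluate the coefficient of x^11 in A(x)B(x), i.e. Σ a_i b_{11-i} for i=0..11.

The convolution is the x^11 coefficient of A(x)B(x).
Σ = 1·1 − 2·1 + 4·1 − 8·1 + 16·1 − 32·1 + 64·1 − 128·1 + 256·1 − 512·1 + 1024·1 − 2048·1 = -1365.

-1365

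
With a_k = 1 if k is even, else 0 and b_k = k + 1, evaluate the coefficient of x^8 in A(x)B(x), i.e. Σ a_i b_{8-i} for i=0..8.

25

Write out a_i and b_{8-i} for i = 0,…,8 and sum the products.
Σ = 1·9 + 0·8 + 1·7 + 0·6 + 1·5 + 0·4 + 1·3 + 0·2 + 1·1 = 25.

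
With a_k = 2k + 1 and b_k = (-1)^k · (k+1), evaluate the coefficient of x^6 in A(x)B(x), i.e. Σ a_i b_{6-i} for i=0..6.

4

The convolution is the x^6 coefficient of A(x)B(x).
Σ = 1·7 + 3·(-6) + 5·5 + 7·(-4) + 9·3 + 11·(-2) + 13·1 = 4.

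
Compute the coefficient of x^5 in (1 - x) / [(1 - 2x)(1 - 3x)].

Partial fractions give a closed form: a_n = (-1)·2^n + (2)·3^n.
At n = 5: a_5 = 454.

454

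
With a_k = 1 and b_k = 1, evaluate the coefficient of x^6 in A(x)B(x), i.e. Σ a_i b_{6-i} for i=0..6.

This is [x^6] in the product of the two ordinary generating functions.
Σ = 1·1 + 1·1 + 1·1 + 1·1 + 1·1 + 1·1 + 1·1 = 7.

7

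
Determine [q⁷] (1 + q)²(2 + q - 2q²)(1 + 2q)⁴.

(1 + q)² has coefficients 1,2,1 for degrees 0…2.
(2 + q - 2q²) has coefficients 2,1,-2,0,0,0,0,0 for degrees 0…7.
Finally multiplying by (1 + 2q)⁴, the product of all factors after the first has coefficients 2,17,54,72,16,-48,-32,0 for degrees 0…7.
[q⁷] = 1·0 + 2·(-32) + 1·(-48) = -112.

-112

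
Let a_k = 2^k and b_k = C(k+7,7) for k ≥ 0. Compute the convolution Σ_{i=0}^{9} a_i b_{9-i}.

89846

The convolution is the t^9 coefficient of A(t)B(t).
Σ = 1·11440 + 2·6435 + 4·3432 + 8·1716 + 16·792 + 32·330 + 64·120 + 128·36 + 256·8 + 512·1 = 89846.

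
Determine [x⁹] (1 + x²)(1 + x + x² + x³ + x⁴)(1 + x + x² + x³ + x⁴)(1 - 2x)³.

-14

(1 + x²) has coefficients 1,0,1 for degrees 0…2.
(1 + x + x² + x³ + x⁴) has coefficients 1,1,1,1,1,0,0,0,0,0 for degrees 0…9.
Multiplying by (1 + x + x² + x³ + x⁴) gives running coefficients 1,2,3,4,5,4,3,2,1,0 for degrees 0…9.
Finally multiplying by (1 - 2x)³, the product of all factors after the first has coefficients 1,-4,3,2,1,-2,7,-8,-7,-6 for degrees 0…9.
[x⁹] = 1·(-6) + 1·(-8) = -14.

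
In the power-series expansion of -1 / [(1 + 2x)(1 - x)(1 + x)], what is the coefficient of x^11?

2730

Partial fractions give a closed form: a_n = (-4/3)·(-2)^n + (-1/6)·1^n + (1/2)·(-1)^n.
At n = 11: a_11 = 2730.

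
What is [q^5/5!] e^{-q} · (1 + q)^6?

-151

The EGF product rule gives c_5 = Σ_{k_1+k_2=5} C(5; k_1,k_2) · ∏ g_i(k_i), where e^{-q} gives (-1)^k; (1+q)^6 gives the falling factorial (6)_k.
g_1(k) for k = 0…5: 1, -1, 1, -1, 1, -1.
g_2(k) for k = 0…5: 1, 6, 30, 120, 360, 720.
c_5 = Σ_k C(5,k)·g_1(k)·g_2(5−k) = 1·1·720 + 5·(-1)·360 + 10·1·120 + 10·(-1)·30 + 5·1·6 + 1·(-1)·1 = 720 − 1800 + 1200 − 300 + 30 − 1 = -151.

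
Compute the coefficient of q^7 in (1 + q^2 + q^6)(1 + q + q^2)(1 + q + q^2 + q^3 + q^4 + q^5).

6

(1 + q^2 + q^6) has coefficients 1,0,1,0,0,0,1 for degrees 0…6.
(1 + q + q^2) has coefficients 1,1,1,0,0,0,0,0 for degrees 0…7.
Finally multiplying by (1 + q + q^2 + q^3 + q^4 + q^5), the product of all factors after the first has coefficients 1,2,3,3,3,3,2,1 for degrees 0…7.
[q^7] = 1·1 + 1·3 + 1·2 = 6.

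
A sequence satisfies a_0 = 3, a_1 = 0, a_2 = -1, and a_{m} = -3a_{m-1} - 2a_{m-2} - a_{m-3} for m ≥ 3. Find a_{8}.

58

The ordinary generating function has denominator 1 + 3q + 2q^2 + q^3.
Iterating the recurrence: a_0,…,a_{8} = 3, 0, -1, 0, 2, -5, 11, -25, 58.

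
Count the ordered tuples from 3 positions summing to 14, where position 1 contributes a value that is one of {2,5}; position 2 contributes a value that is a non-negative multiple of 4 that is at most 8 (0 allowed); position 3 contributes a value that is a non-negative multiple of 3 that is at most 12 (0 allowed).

The generating function for the choices is (t^2 + t^5)·(1 + t^4 + t^8)·(1 + t^3 + t^6 + t^9 + t^12); the count is [t^14].
(t^2 + t^5) has coefficients 0,0,1,0,0,1 for degrees 0…5.
(1 + t^4 + t^8) has coefficients 1,0,0,0,1,0,0,0,1,0,0,0,0,0,0 for degrees 0…14.
Finally multiplying by (1 + t^3 + t^6 + t^9 + t^12), the product of all factors after the first has coefficients 1,0,0,1,1,0,1,1,1,1,1,1,1,1,1 for degrees 0…14.
[t^14] = 1·1 + 1·1 = 2.

2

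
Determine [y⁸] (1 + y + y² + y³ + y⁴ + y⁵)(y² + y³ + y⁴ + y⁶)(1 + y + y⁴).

(1 + y + y² + y³ + y⁴ + y⁵) has coefficients 1,1,1,1,1,1 for degrees 0…5.
(y² + y³ + y⁴ + y⁶) has coefficients 0,0,1,1,1,0,1,0,0 for degrees 0…8.
Finally multiplying by (1 + y + y⁴), the product of all factors after the first has coefficients 0,0,1,2,2,1,2,2,1 for degrees 0…8.
[y⁸] = 1·1 + 1·2 + 1·2 + 1·1 + 1·2 + 1·2 = 10.

10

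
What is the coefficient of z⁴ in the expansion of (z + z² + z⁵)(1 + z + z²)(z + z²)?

(z + z² + z⁵) has coefficients 0,1,1,0,0 for degrees 0…4.
(1 + z + z²) has coefficients 1,1,1,0,0 for degrees 0…4.
Finally multiplying by (z + z²), the product of all factors after the first has coefficients 0,1,2,2,1 for degrees 0…4.
[z⁴] = 1·2 + 1·2 = 4.

4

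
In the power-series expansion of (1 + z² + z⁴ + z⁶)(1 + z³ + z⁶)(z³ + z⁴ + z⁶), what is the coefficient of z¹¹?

3

(1 + z² + z⁴ + z⁶) has coefficients 1,0,1,0,1,0,1 for degrees 0…6.
(1 + z³ + z⁶) has coefficients 1,0,0,1,0,0,1,0,0,0,0,0 for degrees 0…11.
Finally multiplying by (z³ + z⁴ + z⁶), the product of all factors after the first has coefficients 0,0,0,1,1,0,2,1,0,2,1,0 for degrees 0…11.
[z¹¹] = 1·0 + 1·2 + 1·1 + 1·0 = 3.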